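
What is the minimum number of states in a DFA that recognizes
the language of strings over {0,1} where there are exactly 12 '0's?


States: count = 0, 1, ..., 12 (that's 13 states), plus a dead state for count > 12.
Total: 13 + 1 = 14. Accept = count-12 state.

14


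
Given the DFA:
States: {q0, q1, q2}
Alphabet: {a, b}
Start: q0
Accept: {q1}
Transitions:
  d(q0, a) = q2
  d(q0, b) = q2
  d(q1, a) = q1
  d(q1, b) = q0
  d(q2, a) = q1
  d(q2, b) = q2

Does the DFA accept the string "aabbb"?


Trace: q0 -> q2 -> q1 -> q0 -> q2 -> q2
Final state: q2
Accept states: {q1}

No, rejected (final state q2 is not an accept state)


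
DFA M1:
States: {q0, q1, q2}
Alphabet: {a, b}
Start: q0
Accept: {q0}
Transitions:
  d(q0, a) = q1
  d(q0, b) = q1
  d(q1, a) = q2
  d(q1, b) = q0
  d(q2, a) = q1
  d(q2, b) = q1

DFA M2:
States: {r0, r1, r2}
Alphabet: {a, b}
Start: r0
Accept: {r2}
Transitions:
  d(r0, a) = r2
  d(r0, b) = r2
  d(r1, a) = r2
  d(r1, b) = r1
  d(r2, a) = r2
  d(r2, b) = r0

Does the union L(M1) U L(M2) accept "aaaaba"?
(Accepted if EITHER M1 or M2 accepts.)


M1: final=q2 accepted=False
M2: final=r2 accepted=True

Yes, union accepts


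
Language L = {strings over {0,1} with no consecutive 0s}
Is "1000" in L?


'00' occurs at index 1

No, "1000" is not in L


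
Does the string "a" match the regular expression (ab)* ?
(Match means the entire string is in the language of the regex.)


|string| = 1; first = 'a'; last = 'a'

No, "a" does not match (ab)*


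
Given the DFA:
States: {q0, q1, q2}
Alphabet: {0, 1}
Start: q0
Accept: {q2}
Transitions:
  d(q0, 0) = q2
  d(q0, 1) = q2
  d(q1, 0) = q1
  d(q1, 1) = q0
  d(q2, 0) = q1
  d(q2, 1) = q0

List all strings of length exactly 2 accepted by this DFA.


All strings of length 2: 4 total
Accepted: 0

None


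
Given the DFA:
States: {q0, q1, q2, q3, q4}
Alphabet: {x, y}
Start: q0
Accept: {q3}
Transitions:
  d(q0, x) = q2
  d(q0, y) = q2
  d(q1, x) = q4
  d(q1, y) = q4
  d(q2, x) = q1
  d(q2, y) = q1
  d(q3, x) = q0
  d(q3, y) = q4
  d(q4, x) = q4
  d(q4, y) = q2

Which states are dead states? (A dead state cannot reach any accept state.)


Forward reachability from each state:
  q0 -> reaches {q0, q1, q2, q4}, no accept state (dead)
  q1 -> reaches {q1, q2, q4}, no accept state (dead)
  q2 -> reaches {q1, q2, q4}, no accept state (dead)
  q3 -> reaches accept state q3 (live)
  q4 -> reaches {q1, q2, q4}, no accept state (dead)

{q0, q1, q2, q4}


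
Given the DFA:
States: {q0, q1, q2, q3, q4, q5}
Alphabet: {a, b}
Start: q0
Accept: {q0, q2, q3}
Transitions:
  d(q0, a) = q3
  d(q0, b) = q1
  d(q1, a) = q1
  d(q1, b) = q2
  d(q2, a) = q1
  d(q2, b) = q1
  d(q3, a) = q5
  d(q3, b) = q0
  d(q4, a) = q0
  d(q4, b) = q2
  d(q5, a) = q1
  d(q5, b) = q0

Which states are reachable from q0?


BFS from q0:
  layer 0: {q0}
  layer 1: {q1, q3}
  layer 2: {q2, q5}

{q0, q1, q2, q3, q5}


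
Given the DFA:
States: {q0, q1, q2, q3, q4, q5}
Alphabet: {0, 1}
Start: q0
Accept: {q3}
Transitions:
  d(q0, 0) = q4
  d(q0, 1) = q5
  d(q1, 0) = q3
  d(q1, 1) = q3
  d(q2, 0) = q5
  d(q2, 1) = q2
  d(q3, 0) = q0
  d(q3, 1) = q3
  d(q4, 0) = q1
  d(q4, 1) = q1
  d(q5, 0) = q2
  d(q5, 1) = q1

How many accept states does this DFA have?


Accept states listed: {q3}
Counting: q3(1)

1


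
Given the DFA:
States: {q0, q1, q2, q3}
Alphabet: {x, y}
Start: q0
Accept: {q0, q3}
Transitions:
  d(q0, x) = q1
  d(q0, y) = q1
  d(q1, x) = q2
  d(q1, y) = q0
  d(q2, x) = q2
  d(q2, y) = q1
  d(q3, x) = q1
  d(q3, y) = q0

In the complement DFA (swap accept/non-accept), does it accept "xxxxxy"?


Trace: q0 -> q1 -> q2 -> q2 -> q2 -> q2 -> q1
Final: q1
Original accept: {q0, q3}
Complement: q1 is not in original accept

Yes, complement accepts (original rejects)


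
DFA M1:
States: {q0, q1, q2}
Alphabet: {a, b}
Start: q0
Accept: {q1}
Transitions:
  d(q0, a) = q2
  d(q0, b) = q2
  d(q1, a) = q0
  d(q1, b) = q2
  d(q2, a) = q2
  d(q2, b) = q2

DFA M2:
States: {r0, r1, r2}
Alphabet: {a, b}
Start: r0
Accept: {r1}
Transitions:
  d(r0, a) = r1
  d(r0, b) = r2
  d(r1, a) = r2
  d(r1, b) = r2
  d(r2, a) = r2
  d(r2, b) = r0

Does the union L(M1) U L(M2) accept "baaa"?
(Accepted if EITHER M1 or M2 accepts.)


M1: final=q2 accepted=False
M2: final=r2 accepted=False

No, union rejects (neither accepts)


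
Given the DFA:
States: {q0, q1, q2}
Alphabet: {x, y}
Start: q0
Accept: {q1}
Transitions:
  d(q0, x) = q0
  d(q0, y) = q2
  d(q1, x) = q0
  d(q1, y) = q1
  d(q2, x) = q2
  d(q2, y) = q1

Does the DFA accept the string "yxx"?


Trace: q0 -> q2 -> q2 -> q2
Final state: q2
Accept states: {q1}

No, rejected (final state q2 is not an accept state)


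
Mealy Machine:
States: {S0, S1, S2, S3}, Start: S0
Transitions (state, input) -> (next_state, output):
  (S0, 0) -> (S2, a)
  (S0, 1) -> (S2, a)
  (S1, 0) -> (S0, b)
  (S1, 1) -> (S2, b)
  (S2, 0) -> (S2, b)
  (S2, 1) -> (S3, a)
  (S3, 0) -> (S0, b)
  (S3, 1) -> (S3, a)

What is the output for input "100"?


Step-by-step:
  (S0, 1) -> (S2, a)
  (S2, 0) -> (S2, b)
  (S2, 0) -> (S2, b)

"abb"


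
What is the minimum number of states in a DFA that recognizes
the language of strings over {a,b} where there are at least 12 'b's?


States: count = 0, 1, ..., 11, and a final '>= 12' state.
Total: 12 + 1 = 13. Accept = '>= 12' state.

13


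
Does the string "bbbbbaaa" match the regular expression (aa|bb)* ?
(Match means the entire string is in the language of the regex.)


|string| = 8; first = 'b'; last = 'a'

No, "bbbbbaaa" does not match (aa|bb)*


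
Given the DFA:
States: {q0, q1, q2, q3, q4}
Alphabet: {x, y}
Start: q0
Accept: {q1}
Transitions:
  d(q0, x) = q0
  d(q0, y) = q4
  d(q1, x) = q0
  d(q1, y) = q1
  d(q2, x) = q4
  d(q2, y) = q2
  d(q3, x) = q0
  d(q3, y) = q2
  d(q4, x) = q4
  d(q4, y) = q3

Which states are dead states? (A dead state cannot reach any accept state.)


Forward reachability from each state:
  q0 -> reaches {q0, q2, q3, q4}, no accept state (dead)
  q1 -> reaches accept state q1 (live)
  q2 -> reaches {q0, q2, q3, q4}, no accept state (dead)
  q3 -> reaches {q0, q2, q3, q4}, no accept state (dead)
  q4 -> reaches {q0, q2, q3, q4}, no accept state (dead)

{q0, q2, q3, q4}


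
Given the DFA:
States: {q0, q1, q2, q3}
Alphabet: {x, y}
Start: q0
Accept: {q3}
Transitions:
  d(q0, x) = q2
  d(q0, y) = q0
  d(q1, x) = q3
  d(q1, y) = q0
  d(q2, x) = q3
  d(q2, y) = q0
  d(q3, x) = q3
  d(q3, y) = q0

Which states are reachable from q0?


BFS from q0:
  layer 0: {q0}
  layer 1: {q2}
  layer 2: {q3}

{q0, q2, q3}


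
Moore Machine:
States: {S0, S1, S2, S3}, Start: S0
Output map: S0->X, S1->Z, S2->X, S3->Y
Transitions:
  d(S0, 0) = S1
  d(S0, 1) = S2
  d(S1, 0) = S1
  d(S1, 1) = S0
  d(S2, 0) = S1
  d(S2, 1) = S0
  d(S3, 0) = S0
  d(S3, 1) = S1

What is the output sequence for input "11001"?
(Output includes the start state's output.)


Start: S0 (output X)
  --1--> S2 (output X)
  --1--> S0 (output X)
  --0--> S1 (output Z)
  --0--> S1 (output Z)
  --1--> S0 (output X)

"XXXZZX"


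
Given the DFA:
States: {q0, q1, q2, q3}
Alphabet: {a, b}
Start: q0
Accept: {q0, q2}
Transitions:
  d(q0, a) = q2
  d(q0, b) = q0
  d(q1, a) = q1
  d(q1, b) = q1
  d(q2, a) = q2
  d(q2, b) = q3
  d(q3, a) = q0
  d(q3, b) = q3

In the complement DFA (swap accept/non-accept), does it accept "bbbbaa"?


Trace: q0 -> q0 -> q0 -> q0 -> q0 -> q2 -> q2
Final: q2
Original accept: {q0, q2}
Complement: q2 is in original accept

No, complement rejects (original accepts)


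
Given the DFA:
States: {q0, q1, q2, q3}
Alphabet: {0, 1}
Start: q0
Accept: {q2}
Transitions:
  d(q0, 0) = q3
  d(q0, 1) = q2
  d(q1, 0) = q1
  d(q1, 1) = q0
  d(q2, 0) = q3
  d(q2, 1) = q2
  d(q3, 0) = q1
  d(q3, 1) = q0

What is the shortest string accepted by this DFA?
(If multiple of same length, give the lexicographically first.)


BFS by string length (lex-first path to each state shown):
  len 0: q0<-""
  len 1: q2<-"1", q3<-"0"
Found accept state at length 1.

"1"


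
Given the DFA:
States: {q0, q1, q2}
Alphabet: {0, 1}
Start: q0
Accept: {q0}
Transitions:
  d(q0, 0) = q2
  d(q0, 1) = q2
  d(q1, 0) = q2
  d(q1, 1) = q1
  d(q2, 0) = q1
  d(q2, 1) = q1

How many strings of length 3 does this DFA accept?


Enumerating all length-3 strings:
  "000" -> q2 [reject]
  "001" -> q1 [reject]
  "010" -> q2 [reject]
  "011" -> q1 [reject]
  "100" -> q2 [reject]
  "101" -> q1 [reject]
  "110" -> q2 [reject]
  "111" -> q1 [reject]

0 out of 8


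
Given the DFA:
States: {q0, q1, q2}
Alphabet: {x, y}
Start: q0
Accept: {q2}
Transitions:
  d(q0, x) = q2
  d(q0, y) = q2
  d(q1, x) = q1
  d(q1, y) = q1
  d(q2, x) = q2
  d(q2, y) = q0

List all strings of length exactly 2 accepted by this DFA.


All strings of length 2: 4 total
Accepted: 2

"xx", "yx"


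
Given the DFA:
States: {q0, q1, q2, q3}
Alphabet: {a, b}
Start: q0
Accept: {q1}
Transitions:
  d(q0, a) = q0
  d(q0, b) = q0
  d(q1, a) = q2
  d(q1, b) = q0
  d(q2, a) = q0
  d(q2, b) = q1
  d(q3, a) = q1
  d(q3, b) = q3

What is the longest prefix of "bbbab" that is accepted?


Run the DFA, marking each prefix where the state is accepting:
  "" -> q0 [reject]
  "b" -> q0 [reject]
  "bb" -> q0 [reject]
  "bbb" -> q0 [reject]
  "bbba" -> q0 [reject]
  "bbbab" -> q0 [reject]

No prefix is accepted


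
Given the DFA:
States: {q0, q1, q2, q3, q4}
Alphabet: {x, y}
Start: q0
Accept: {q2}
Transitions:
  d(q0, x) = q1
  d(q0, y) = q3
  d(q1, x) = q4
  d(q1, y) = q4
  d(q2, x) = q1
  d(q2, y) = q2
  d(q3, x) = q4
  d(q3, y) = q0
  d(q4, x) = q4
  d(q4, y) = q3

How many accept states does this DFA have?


Accept states listed: {q2}
Counting: q2(1)

1


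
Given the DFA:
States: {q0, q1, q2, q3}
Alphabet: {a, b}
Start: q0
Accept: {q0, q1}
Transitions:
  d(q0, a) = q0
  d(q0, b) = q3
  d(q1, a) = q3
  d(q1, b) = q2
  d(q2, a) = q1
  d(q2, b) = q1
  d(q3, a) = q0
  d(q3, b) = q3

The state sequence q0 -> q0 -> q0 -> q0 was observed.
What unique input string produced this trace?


Trace back each transition to find the symbol:
  q0 --[a]--> q0
  q0 --[a]--> q0
  q0 --[a]--> q0

"aaa"


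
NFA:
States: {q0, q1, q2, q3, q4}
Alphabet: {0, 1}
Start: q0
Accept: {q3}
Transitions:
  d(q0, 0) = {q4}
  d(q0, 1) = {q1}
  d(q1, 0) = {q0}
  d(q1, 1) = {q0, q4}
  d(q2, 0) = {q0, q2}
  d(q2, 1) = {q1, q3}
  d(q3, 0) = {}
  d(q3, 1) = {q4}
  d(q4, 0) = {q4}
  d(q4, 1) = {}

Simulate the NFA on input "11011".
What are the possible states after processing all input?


Start: {q0}
  --1--> {q1}
  --1--> {q0, q4}
  --0--> {q4}
  --1--> {}
  --1--> {}

{} (empty set, no valid transitions)


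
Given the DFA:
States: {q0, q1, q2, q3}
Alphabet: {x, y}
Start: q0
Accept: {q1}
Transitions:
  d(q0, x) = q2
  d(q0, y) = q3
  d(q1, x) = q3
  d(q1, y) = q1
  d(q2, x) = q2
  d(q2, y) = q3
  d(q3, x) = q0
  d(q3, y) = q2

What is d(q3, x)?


Looking up transition d(q3, x)

q0


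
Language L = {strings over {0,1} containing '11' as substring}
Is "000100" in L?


'11' does not occur

No, "000100" is not in L


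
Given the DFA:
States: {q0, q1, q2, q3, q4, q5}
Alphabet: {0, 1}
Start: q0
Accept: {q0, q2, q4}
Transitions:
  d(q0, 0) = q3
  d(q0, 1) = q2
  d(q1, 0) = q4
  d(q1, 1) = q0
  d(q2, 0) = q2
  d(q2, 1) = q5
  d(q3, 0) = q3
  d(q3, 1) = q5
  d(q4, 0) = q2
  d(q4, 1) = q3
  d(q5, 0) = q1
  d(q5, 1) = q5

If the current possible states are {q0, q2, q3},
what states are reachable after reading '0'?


Apply transition on '0' from each current state:
  d(q0, 0) = q3
  d(q2, 0) = q2
  d(q3, 0) = q3

{q2, q3}


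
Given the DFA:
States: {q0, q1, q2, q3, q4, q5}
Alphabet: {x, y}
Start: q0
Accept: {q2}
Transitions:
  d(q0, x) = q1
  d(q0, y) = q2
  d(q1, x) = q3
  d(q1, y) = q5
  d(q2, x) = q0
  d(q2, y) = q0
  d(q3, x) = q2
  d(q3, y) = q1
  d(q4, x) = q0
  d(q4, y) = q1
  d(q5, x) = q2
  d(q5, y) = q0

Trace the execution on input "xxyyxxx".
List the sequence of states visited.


Input: xxyyxxx
d(q0, x) = q1
d(q1, x) = q3
d(q3, y) = q1
d(q1, y) = q5
d(q5, x) = q2
d(q2, x) = q0
d(q0, x) = q1


q0 -> q1 -> q3 -> q1 -> q5 -> q2 -> q0 -> q1


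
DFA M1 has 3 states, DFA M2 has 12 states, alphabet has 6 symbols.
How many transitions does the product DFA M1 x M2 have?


Product DFA has 3 * 12 = 36 states.
Each has 6 transitions: 36 * 6 = 216

216


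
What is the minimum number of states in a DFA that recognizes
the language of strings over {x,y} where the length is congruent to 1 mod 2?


States track (length) mod 2.
Need 2 states: one per remainder 0..1; accept = remainder 1.

2


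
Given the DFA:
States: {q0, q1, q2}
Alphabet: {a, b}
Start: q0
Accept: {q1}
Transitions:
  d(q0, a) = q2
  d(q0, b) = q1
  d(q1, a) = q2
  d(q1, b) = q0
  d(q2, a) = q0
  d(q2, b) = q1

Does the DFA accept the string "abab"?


Trace: q0 -> q2 -> q1 -> q2 -> q1
Final state: q1
Accept states: {q1}

Yes, accepted (final state q1 is an accept state)


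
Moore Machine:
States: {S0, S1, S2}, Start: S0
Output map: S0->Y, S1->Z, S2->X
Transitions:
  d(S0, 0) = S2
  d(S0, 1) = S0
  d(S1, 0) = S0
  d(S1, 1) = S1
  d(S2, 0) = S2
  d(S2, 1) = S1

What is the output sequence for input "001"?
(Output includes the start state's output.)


Start: S0 (output Y)
  --0--> S2 (output X)
  --0--> S2 (output X)
  --1--> S1 (output Z)

"YXXZ"


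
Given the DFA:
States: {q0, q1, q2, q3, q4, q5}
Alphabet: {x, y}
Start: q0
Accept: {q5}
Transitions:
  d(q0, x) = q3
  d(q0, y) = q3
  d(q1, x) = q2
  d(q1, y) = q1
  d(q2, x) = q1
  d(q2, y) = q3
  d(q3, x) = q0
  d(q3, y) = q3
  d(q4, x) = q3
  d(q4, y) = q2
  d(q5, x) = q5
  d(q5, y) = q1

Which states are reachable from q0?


BFS from q0:
  layer 0: {q0}
  layer 1: {q3}

{q0, q3}


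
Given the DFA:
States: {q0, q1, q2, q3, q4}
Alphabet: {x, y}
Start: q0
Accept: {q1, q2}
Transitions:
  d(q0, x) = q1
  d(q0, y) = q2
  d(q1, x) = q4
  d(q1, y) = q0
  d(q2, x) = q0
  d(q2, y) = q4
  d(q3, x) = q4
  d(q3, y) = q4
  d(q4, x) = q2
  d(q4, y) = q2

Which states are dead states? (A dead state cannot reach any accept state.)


Forward reachability from each state:
  q0 -> reaches accept state q1 (live)
  q1 -> reaches accept state q1 (live)
  q2 -> reaches accept state q1 (live)
  q3 -> reaches accept state q1 (live)
  q4 -> reaches accept state q1 (live)

None (all states can reach an accept state)


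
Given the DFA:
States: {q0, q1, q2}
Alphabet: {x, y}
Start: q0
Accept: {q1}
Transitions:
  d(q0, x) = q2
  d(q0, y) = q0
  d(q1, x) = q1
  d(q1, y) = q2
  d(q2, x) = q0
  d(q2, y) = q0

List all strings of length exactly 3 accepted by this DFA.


All strings of length 3: 8 total
Accepted: 0

None


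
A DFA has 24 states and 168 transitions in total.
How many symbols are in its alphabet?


Each state has exactly one transition per symbol.
|alphabet| = transitions / states = 168 / 24 = 7

7


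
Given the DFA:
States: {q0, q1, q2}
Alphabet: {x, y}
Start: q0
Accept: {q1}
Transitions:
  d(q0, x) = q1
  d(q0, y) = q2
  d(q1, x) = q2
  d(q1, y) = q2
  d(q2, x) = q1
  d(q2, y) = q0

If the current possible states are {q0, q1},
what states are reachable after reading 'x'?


Apply transition on 'x' from each current state:
  d(q0, x) = q1
  d(q1, x) = q2

{q1, q2}


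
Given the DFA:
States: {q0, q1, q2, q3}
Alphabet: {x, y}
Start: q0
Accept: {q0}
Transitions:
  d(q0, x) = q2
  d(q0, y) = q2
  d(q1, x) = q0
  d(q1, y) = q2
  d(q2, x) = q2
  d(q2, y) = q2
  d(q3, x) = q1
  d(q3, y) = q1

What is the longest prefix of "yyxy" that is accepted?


Run the DFA, marking each prefix where the state is accepting:
  "" -> q0 [accept]
  "y" -> q2 [reject]
  "yy" -> q2 [reject]
  "yyx" -> q2 [reject]
  "yyxy" -> q2 [reject]

""


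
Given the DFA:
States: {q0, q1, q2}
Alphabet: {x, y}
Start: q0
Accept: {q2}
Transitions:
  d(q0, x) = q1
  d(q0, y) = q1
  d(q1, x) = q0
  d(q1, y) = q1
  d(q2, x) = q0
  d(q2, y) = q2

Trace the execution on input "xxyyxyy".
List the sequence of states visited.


Input: xxyyxyy
d(q0, x) = q1
d(q1, x) = q0
d(q0, y) = q1
d(q1, y) = q1
d(q1, x) = q0
d(q0, y) = q1
d(q1, y) = q1


q0 -> q1 -> q0 -> q1 -> q1 -> q0 -> q1 -> q1


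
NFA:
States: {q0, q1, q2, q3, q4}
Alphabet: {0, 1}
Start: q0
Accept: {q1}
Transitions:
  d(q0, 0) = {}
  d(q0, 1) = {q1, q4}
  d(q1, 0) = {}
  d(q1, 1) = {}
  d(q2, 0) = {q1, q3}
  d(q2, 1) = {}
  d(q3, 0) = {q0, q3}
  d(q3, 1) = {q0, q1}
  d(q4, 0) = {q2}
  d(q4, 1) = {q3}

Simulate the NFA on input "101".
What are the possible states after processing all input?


Start: {q0}
  --1--> {q1, q4}
  --0--> {q2}
  --1--> {}

{} (empty set, no valid transitions)


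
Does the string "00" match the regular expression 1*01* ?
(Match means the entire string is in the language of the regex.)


|string| = 2; first = '0'; last = '0'

No, "00" does not match 1*01*


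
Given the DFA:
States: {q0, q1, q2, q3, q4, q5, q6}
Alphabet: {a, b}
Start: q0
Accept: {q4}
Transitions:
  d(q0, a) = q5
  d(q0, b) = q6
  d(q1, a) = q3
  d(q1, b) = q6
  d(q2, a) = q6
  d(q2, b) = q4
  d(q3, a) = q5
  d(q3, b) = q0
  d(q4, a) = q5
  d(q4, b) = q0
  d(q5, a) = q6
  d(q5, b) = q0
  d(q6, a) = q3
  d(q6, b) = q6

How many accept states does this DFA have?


Accept states listed: {q4}
Counting: q4(1)

1


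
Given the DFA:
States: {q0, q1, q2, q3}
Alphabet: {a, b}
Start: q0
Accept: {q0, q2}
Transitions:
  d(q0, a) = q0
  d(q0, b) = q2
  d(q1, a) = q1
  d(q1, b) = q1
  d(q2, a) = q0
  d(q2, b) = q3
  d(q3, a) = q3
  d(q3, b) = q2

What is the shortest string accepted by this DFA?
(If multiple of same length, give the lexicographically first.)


BFS by string length (lex-first path to each state shown):
  len 0: q0<-""
Found accept state at length 0.

"" (empty string)


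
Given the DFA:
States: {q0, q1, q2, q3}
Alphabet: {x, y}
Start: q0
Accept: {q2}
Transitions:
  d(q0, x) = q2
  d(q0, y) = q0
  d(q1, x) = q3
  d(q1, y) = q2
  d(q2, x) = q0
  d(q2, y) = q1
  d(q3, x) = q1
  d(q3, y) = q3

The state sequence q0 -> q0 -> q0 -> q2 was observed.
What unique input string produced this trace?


Trace back each transition to find the symbol:
  q0 --[y]--> q0
  q0 --[y]--> q0
  q0 --[x]--> q2

"yyx"


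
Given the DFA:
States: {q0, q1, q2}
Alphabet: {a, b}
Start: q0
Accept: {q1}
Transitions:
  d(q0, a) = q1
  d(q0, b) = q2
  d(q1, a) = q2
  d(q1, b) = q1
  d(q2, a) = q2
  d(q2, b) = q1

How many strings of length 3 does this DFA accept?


Enumerating all length-3 strings:
  "aaa" -> q2 [reject]
  "aab" -> q1 [accept]
  "aba" -> q2 [reject]
  "abb" -> q1 [accept]
  "baa" -> q2 [reject]
  "bab" -> q1 [accept]
  "bba" -> q2 [reject]
  "bbb" -> q1 [accept]

4 out of 8


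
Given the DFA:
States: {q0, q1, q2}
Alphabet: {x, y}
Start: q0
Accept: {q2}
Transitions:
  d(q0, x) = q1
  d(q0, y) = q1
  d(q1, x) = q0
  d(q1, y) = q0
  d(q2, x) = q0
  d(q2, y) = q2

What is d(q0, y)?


Looking up transition d(q0, y)

q1


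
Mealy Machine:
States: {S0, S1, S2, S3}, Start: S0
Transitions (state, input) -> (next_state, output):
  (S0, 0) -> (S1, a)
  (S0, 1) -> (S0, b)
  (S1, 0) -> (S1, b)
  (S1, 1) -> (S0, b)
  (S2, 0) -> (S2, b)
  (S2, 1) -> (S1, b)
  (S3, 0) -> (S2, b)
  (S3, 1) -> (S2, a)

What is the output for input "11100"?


Step-by-step:
  (S0, 1) -> (S0, b)
  (S0, 1) -> (S0, b)
  (S0, 1) -> (S0, b)
  (S0, 0) -> (S1, a)
  (S1, 0) -> (S1, b)

"bbbab"


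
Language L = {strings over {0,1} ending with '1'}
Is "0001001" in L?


last symbol = '1'

Yes, "0001001" is in L


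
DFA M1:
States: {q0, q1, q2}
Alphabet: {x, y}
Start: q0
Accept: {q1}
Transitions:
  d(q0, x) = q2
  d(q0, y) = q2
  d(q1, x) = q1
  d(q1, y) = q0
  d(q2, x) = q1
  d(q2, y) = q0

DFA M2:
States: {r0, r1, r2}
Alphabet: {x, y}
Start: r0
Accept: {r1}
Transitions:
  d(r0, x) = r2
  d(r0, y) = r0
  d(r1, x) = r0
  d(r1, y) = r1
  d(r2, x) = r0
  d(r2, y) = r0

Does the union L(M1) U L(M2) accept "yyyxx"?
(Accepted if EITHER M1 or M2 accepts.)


M1: final=q1 accepted=True
M2: final=r0 accepted=False

Yes, union accepts


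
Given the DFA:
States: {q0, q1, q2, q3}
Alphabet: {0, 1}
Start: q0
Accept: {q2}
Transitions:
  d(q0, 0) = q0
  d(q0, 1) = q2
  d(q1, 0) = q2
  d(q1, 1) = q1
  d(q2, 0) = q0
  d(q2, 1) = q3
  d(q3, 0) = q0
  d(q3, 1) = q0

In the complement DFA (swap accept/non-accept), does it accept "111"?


Trace: q0 -> q2 -> q3 -> q0
Final: q0
Original accept: {q2}
Complement: q0 is not in original accept

Yes, complement accepts (original rejects)


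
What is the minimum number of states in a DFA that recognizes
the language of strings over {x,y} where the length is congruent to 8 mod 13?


States track (length) mod 13.
Need 13 states: one per remainder 0..12; accept = remainder 8.

13


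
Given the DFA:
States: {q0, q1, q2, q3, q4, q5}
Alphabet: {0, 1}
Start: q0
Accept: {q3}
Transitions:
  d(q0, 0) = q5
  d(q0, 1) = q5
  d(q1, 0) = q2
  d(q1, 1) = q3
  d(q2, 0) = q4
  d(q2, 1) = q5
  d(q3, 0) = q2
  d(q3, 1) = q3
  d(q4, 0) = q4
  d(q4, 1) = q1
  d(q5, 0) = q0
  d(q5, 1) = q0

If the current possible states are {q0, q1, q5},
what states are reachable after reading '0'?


Apply transition on '0' from each current state:
  d(q0, 0) = q5
  d(q1, 0) = q2
  d(q5, 0) = q0

{q0, q2, q5}


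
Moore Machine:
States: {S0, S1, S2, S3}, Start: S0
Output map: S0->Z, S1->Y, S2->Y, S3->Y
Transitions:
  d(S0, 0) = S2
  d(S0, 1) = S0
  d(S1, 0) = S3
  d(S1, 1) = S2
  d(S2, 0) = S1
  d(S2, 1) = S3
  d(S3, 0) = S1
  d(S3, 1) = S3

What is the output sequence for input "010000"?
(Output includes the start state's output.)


Start: S0 (output Z)
  --0--> S2 (output Y)
  --1--> S3 (output Y)
  --0--> S1 (output Y)
  --0--> S3 (output Y)
  --0--> S1 (output Y)
  --0--> S3 (output Y)

"ZYYYYYY"


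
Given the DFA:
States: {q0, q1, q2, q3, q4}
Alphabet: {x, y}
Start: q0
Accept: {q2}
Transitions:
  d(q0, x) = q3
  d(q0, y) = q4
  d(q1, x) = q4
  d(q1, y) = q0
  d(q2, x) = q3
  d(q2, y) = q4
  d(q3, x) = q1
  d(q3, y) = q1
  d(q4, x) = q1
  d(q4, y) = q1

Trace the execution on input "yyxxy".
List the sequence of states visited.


Input: yyxxy
d(q0, y) = q4
d(q4, y) = q1
d(q1, x) = q4
d(q4, x) = q1
d(q1, y) = q0


q0 -> q4 -> q1 -> q4 -> q1 -> q0


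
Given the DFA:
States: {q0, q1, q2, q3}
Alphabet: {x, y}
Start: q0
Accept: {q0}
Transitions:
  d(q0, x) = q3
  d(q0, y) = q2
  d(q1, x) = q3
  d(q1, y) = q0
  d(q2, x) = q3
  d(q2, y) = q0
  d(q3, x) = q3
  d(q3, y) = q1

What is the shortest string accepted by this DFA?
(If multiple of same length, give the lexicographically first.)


BFS by string length (lex-first path to each state shown):
  len 0: q0<-""
Found accept state at length 0.

"" (empty string)


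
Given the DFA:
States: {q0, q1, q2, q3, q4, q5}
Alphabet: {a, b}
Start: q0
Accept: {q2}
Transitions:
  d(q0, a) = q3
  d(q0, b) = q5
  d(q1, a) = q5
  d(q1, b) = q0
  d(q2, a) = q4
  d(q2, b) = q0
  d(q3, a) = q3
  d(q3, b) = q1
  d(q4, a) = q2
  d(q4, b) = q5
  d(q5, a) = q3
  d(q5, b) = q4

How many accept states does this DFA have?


Accept states listed: {q2}
Counting: q2(1)

1


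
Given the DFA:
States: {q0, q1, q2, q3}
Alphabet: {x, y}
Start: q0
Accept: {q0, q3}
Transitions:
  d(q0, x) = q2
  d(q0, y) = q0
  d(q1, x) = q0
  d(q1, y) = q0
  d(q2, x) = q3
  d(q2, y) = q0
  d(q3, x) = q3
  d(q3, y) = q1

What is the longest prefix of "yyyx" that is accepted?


Run the DFA, marking each prefix where the state is accepting:
  "" -> q0 [accept]
  "y" -> q0 [accept]
  "yy" -> q0 [accept]
  "yyy" -> q0 [accept]
  "yyyx" -> q2 [reject]

"yyy"


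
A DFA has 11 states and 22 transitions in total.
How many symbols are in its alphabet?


Each state has exactly one transition per symbol.
|alphabet| = transitions / states = 22 / 11 = 2

2


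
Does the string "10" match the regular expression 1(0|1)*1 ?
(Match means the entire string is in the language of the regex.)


|string| = 2; first = '1'; last = '0'

No, "10" does not match 1(0|1)*1


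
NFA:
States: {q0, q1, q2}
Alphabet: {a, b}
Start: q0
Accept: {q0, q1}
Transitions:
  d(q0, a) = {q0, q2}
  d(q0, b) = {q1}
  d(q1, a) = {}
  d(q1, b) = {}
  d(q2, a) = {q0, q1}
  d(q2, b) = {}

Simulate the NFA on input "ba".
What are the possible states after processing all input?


Start: {q0}
  --b--> {q1}
  --a--> {}

{} (empty set, no valid transitions)


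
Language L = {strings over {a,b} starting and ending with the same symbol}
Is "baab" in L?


first = 'b', last = 'b'

Yes, "baab" is in L


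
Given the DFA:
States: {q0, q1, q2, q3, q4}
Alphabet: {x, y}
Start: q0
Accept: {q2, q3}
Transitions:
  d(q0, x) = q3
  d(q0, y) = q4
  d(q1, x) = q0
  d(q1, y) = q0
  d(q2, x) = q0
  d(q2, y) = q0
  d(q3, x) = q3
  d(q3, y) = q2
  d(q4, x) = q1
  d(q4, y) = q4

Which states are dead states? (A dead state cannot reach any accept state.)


Forward reachability from each state:
  q0 -> reaches accept state q2 (live)
  q1 -> reaches accept state q2 (live)
  q2 -> reaches accept state q2 (live)
  q3 -> reaches accept state q2 (live)
  q4 -> reaches accept state q2 (live)

None (all states can reach an accept state)


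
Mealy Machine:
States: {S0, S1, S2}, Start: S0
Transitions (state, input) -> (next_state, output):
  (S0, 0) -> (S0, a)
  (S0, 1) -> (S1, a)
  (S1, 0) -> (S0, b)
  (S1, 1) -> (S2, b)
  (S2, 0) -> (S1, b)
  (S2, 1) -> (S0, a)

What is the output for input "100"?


Step-by-step:
  (S0, 1) -> (S1, a)
  (S1, 0) -> (S0, b)
  (S0, 0) -> (S0, a)

"aba"


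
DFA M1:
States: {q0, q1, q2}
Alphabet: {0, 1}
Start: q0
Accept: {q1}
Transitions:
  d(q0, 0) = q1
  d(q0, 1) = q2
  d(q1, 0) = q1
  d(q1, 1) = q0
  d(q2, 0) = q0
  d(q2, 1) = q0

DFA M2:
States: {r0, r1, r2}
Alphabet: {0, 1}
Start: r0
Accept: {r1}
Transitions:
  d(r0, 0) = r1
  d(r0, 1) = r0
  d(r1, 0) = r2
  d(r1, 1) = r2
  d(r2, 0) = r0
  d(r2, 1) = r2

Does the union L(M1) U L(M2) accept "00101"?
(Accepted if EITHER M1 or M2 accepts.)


M1: final=q0 accepted=False
M2: final=r0 accepted=False

No, union rejects (neither accepts)


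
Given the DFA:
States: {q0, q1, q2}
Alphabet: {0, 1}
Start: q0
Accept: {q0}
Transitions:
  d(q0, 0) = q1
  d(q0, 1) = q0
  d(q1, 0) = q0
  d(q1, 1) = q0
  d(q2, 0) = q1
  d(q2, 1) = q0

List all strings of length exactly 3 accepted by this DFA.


All strings of length 3: 8 total
Accepted: 5

"001", "011", "100", "101", "111"


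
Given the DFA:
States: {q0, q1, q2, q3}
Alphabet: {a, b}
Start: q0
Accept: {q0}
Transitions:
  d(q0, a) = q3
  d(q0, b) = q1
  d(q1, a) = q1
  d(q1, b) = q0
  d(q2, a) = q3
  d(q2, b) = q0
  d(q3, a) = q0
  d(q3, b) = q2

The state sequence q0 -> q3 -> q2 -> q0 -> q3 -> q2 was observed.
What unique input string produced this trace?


Trace back each transition to find the symbol:
  q0 --[a]--> q3
  q3 --[b]--> q2
  q2 --[b]--> q0
  q0 --[a]--> q3
  q3 --[b]--> q2

"abbab"


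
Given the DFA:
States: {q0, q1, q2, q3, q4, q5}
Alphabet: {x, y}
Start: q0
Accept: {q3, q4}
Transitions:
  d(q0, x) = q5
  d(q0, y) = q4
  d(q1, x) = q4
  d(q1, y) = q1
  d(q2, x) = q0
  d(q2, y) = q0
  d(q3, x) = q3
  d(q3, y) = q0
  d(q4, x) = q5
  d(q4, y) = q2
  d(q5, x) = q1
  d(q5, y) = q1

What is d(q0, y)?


Looking up transition d(q0, y)

q4


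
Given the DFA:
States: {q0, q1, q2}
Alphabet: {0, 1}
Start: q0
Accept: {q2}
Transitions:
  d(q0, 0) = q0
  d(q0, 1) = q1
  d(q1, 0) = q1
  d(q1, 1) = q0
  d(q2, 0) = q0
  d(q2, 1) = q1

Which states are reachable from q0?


BFS from q0:
  layer 0: {q0}
  layer 1: {q1}

{q0, q1}


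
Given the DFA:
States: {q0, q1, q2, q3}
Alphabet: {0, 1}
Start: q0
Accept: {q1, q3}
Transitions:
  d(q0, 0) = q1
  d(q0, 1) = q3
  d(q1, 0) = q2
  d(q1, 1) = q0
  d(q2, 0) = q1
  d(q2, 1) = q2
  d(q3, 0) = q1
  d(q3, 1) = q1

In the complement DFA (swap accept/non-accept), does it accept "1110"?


Trace: q0 -> q3 -> q1 -> q0 -> q1
Final: q1
Original accept: {q1, q3}
Complement: q1 is in original accept

No, complement rejects (original accepts)


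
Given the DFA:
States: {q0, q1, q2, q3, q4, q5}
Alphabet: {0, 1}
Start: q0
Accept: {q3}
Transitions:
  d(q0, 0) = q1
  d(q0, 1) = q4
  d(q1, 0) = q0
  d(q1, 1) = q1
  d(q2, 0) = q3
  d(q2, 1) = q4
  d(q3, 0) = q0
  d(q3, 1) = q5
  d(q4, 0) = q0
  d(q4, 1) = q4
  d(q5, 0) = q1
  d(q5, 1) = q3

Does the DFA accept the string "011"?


Trace: q0 -> q1 -> q1 -> q1
Final state: q1
Accept states: {q3}

No, rejected (final state q1 is not an accept state)


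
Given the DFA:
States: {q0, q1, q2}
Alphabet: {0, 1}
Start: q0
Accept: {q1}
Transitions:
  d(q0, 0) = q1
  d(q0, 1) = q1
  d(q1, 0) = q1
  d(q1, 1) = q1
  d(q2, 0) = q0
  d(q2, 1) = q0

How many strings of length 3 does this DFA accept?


Enumerating all length-3 strings:
  "000" -> q1 [accept]
  "001" -> q1 [accept]
  "010" -> q1 [accept]
  "011" -> q1 [accept]
  "100" -> q1 [accept]
  "101" -> q1 [accept]
  "110" -> q1 [accept]
  "111" -> q1 [accept]

8 out of 8


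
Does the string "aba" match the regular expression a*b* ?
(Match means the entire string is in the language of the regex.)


|string| = 3; first = 'a'; last = 'a'

No, "aba" does not match a*b*


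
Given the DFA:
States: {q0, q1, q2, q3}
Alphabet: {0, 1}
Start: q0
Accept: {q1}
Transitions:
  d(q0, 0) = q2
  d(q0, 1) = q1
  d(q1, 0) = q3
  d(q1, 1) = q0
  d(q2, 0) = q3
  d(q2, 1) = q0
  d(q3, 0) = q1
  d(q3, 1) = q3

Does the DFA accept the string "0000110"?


Trace: q0 -> q2 -> q3 -> q1 -> q3 -> q3 -> q3 -> q1
Final state: q1
Accept states: {q1}

Yes, accepted (final state q1 is an accept state)


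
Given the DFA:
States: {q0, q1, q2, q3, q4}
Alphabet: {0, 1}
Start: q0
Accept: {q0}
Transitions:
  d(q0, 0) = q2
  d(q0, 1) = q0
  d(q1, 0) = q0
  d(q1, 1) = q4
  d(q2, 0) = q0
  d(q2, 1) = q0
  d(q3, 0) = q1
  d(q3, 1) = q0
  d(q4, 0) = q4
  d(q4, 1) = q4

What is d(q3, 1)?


Looking up transition d(q3, 1)

q0


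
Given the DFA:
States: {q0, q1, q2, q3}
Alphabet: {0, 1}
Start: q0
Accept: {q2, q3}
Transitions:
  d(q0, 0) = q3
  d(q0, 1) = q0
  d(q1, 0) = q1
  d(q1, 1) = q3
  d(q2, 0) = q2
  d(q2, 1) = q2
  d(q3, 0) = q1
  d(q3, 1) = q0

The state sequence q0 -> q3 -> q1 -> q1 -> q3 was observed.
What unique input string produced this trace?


Trace back each transition to find the symbol:
  q0 --[0]--> q3
  q3 --[0]--> q1
  q1 --[0]--> q1
  q1 --[1]--> q3

"0001"


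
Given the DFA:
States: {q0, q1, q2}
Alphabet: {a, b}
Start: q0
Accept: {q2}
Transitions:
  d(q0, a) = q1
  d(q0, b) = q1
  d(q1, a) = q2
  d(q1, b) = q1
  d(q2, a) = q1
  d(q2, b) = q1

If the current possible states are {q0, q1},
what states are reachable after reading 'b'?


Apply transition on 'b' from each current state:
  d(q0, b) = q1
  d(q1, b) = q1

{q1}


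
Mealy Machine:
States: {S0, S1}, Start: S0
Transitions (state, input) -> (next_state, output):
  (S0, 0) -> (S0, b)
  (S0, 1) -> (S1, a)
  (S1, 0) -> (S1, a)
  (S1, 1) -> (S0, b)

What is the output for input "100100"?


Step-by-step:
  (S0, 1) -> (S1, a)
  (S1, 0) -> (S1, a)
  (S1, 0) -> (S1, a)
  (S1, 1) -> (S0, b)
  (S0, 0) -> (S0, b)
  (S0, 0) -> (S0, b)

"aaabbb"


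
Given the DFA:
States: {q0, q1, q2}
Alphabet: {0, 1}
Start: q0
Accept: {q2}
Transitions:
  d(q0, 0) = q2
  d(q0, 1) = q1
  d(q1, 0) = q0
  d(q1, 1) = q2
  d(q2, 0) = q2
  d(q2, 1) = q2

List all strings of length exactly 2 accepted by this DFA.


All strings of length 2: 4 total
Accepted: 3

"00", "01", "11"


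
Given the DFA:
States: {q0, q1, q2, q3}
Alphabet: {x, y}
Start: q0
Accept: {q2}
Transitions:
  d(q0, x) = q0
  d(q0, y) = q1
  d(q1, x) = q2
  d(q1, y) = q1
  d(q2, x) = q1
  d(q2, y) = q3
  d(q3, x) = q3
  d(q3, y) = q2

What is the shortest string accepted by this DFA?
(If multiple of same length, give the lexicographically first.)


BFS by string length (lex-first path to each state shown):
  len 0: q0<-""
  len 1: q0<-"x", q1<-"y"
  len 2: q0<-"xx", q1<-"xy", q2<-"yx"
Found accept state at length 2.

"yx"


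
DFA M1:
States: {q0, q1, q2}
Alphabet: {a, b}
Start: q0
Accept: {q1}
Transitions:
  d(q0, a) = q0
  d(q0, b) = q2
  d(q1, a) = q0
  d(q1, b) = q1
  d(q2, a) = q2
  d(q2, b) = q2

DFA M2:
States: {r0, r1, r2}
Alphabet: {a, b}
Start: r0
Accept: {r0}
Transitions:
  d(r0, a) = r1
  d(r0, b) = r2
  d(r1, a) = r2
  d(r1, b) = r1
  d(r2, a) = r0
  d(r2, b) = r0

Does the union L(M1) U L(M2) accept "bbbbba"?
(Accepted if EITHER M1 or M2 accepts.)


M1: final=q2 accepted=False
M2: final=r0 accepted=True

Yes, union accepts


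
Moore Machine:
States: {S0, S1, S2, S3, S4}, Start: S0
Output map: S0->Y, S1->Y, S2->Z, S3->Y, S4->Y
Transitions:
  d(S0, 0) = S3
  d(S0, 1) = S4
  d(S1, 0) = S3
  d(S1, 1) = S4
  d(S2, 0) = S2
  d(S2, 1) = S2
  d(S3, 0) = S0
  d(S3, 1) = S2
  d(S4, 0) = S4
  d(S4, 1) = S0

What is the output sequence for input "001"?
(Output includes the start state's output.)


Start: S0 (output Y)
  --0--> S3 (output Y)
  --0--> S0 (output Y)
  --1--> S4 (output Y)

"YYYY"


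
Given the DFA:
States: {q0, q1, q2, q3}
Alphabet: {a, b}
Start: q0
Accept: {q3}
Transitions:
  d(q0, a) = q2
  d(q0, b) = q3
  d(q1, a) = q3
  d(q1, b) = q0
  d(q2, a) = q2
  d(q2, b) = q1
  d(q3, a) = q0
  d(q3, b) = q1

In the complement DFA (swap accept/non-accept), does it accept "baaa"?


Trace: q0 -> q3 -> q0 -> q2 -> q2
Final: q2
Original accept: {q3}
Complement: q2 is not in original accept

Yes, complement accepts (original rejects)


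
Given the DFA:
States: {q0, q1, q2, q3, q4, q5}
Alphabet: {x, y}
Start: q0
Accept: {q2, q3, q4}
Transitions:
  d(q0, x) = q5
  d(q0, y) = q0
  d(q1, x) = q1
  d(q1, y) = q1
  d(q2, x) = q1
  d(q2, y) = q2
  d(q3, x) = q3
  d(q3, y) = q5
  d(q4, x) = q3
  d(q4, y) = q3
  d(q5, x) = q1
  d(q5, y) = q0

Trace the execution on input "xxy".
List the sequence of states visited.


Input: xxy
d(q0, x) = q5
d(q5, x) = q1
d(q1, y) = q1


q0 -> q5 -> q1 -> q1


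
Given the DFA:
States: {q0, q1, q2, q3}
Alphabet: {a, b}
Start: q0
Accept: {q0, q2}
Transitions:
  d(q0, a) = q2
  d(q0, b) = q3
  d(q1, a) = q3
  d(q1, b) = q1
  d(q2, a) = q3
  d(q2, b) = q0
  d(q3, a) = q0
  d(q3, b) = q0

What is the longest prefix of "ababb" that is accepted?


Run the DFA, marking each prefix where the state is accepting:
  "" -> q0 [accept]
  "a" -> q2 [accept]
  "ab" -> q0 [accept]
  "aba" -> q2 [accept]
  "abab" -> q0 [accept]
  "ababb" -> q3 [reject]

"abab"


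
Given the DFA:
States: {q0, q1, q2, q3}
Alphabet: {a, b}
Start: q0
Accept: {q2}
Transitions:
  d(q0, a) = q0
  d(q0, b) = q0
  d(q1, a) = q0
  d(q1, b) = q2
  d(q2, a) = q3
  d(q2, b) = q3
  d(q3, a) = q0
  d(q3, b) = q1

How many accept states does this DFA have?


Accept states listed: {q2}
Counting: q2(1)

1


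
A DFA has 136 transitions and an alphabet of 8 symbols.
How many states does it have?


Each state has exactly one transition per symbol.
states = transitions / |alphabet| = 136 / 8 = 17

17


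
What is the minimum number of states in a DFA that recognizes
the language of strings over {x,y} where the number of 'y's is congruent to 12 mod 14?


States track (count of 'y') mod 14.
Need 14 states: one per remainder 0..13; accept = remainder 12.

14


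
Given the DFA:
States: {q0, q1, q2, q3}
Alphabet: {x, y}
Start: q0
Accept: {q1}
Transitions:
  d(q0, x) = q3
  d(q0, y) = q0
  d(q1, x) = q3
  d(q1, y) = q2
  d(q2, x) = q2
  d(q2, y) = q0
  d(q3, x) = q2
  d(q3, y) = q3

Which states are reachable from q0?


BFS from q0:
  layer 0: {q0}
  layer 1: {q3}
  layer 2: {q2}

{q0, q2, q3}


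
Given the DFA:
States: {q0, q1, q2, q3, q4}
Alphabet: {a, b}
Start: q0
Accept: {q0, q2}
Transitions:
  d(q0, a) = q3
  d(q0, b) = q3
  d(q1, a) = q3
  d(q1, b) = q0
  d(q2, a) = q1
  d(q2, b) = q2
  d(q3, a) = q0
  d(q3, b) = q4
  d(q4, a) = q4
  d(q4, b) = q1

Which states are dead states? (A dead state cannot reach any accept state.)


Forward reachability from each state:
  q0 -> reaches accept state q0 (live)
  q1 -> reaches accept state q0 (live)
  q2 -> reaches accept state q0 (live)
  q3 -> reaches accept state q0 (live)
  q4 -> reaches accept state q0 (live)

None (all states can reach an accept state)


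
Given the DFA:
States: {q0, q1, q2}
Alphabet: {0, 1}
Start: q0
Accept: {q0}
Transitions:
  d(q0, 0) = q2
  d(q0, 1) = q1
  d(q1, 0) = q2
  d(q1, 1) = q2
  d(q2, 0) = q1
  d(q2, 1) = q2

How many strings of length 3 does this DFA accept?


Enumerating all length-3 strings:
  "000" -> q2 [reject]
  "001" -> q2 [reject]
  "010" -> q1 [reject]
  "011" -> q2 [reject]
  "100" -> q1 [reject]
  "101" -> q2 [reject]
  "110" -> q1 [reject]
  "111" -> q2 [reject]

0 out of 8


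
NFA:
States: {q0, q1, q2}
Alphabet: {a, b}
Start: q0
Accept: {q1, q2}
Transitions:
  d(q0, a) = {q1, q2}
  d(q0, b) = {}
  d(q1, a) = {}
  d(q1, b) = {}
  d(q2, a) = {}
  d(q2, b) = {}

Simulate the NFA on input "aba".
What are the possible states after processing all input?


Start: {q0}
  --a--> {q1, q2}
  --b--> {}
  --a--> {}

{} (empty set, no valid transitions)


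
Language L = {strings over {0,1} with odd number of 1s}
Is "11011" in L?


count('1') = 4; 4 mod 2 = 0

No, "11011" is not in L


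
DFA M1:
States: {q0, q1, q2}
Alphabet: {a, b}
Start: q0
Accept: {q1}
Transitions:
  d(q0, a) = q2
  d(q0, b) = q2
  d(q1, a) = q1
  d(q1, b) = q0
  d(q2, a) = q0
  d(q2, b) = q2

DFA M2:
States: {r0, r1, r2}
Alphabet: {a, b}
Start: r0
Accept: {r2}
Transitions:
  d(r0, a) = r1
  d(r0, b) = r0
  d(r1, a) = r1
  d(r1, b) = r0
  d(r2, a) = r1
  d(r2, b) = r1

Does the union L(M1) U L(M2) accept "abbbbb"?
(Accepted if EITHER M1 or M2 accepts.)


M1: final=q2 accepted=False
M2: final=r0 accepted=False

No, union rejects (neither accepts)


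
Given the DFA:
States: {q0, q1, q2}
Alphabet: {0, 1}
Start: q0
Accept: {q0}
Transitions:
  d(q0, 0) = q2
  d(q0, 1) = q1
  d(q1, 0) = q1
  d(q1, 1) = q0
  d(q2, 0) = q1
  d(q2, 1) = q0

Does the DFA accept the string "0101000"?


Trace: q0 -> q2 -> q0 -> q2 -> q0 -> q2 -> q1 -> q1
Final state: q1
Accept states: {q0}

No, rejected (final state q1 is not an accept state)


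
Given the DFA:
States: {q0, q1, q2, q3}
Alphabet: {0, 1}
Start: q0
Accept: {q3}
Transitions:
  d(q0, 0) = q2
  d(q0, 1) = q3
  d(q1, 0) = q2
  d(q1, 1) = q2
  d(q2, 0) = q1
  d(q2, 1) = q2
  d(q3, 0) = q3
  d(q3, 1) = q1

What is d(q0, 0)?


Looking up transition d(q0, 0)

q2


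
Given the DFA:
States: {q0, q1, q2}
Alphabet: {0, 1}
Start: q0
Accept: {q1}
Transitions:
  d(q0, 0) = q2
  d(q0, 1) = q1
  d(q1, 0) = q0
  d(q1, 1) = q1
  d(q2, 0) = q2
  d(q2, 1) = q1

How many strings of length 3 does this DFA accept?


Enumerating all length-3 strings:
  "000" -> q2 [reject]
  "001" -> q1 [accept]
  "010" -> q0 [reject]
  "011" -> q1 [accept]
  "100" -> q2 [reject]
  "101" -> q1 [accept]
  "110" -> q0 [reject]
  "111" -> q1 [accept]

4 out of 8


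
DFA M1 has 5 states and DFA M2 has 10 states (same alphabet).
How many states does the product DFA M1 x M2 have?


Product construction pairs every M1 state with every M2 state.
5 * 10 = 50

50


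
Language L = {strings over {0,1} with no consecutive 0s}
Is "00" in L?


'00' occurs at index 0

No, "00" is not in L


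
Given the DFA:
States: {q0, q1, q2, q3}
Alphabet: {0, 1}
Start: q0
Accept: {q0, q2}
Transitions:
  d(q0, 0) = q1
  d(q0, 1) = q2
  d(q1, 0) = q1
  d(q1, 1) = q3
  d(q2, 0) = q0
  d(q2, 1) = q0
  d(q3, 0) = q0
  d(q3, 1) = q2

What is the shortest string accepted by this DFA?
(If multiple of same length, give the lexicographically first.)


BFS by string length (lex-first path to each state shown):
  len 0: q0<-""
Found accept state at length 0.

"" (empty string)


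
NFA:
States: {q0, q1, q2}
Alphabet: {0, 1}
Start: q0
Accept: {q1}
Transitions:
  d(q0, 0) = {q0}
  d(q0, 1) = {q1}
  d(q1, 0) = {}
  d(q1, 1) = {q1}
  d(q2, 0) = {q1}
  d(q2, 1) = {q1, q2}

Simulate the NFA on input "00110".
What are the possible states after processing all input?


Start: {q0}
  --0--> {q0}
  --0--> {q0}
  --1--> {q1}
  --1--> {q1}
  --0--> {}

{} (empty set, no valid transitions)


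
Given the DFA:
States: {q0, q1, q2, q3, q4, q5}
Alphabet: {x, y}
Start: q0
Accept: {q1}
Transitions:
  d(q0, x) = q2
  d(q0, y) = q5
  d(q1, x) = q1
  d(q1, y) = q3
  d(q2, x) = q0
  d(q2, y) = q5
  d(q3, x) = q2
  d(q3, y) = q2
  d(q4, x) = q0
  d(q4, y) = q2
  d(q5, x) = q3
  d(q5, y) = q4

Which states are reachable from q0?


BFS from q0:
  layer 0: {q0}
  layer 1: {q2, q5}
  layer 2: {q3, q4}

{q0, q2, q3, q4, q5}
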